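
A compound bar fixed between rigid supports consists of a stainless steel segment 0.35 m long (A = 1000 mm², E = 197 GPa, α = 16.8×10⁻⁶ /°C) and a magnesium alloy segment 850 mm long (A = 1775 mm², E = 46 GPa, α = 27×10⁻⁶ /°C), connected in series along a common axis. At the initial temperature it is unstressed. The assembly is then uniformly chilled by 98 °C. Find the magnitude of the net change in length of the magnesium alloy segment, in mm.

If the supports were absent, the total length change would be Σ αᵢΔT Lᵢ = 16.8×10⁻⁶×98×350 + 27×10⁻⁶×98×850 = 2.825 mm.
Since the ends are fixed, an axial force P builds up, equal in every segment, with P · Σ Lᵢ/(AᵢEᵢ) = δ_free.
Σ Lᵢ/(AᵢEᵢ) = 350/(1000×197×10³) + 850/(1775×46×10³) = 1.219×10⁻⁵ mm/N.
P = 2.825 / 1.219×10⁻⁵ = 231800 N = 231.8 kN, tensile.
For the magnesium alloy segment, free thermal change = 27×10⁻⁶×98×850 = 2.249 mm and elastic change from P = 231800×850/(1775×46×10³) = 2.413 mm; these oppose, so the net change is 0.164 mm (segment lengthens).

|ΔL| ≈ 0.164 mm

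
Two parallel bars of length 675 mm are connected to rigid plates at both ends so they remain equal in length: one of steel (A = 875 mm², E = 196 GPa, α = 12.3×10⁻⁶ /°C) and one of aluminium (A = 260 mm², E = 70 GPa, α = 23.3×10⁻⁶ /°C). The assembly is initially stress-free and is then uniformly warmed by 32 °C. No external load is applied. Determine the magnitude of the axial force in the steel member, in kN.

The aluminium has the larger α, so on heating it would change length more than the steel if both were free. The rigid plates force a common final length, so the aluminium is put into compression and the steel into tension, with equal and opposite forces P (no external load).
Setting the final lengths equal and cancelling L: (α₁ − α₂)ΔT = P/(A₁E₁) + P/(A₂E₂).
|α₁ − α₂|·ΔT = 11×10⁻⁶ × 32 = 0.000352.
1/(A₁E₁) + 1/(A₂E₂) = 1/(875×196×10³) + 1/(260×70×10³) = 6.078×10⁻⁸ N⁻¹.
P = 0.000352 / 6.078×10⁻⁸ = 5792 N = 5.792 kN.

P ≈ 5.79 kN (tensile in the steel)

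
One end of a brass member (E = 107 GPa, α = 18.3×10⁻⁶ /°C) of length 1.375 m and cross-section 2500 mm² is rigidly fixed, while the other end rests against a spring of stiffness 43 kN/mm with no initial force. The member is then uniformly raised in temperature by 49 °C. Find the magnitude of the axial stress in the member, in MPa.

σ ≈ 17.4 MPa (compressive)

If the spring were absent the member would lengthen by αΔT L = 18.3×10⁻⁶ × 49 × 1375 = 1.233 mm.
Let P be the compressive force at the spring. The member shortens elastically by PL/(AE) and the spring compresses by P/k; together these equal δ_free.
P [ L/(AE) + 1/k ] = δ_free → P [ 1375/(2500×107×10³) + 1/(43×10³) ] = 1.233.
P = 1.233 / 2.84×10⁻⁵ = 43420 N.
σ = P/A = 43420/2500 = 17.37 MPa.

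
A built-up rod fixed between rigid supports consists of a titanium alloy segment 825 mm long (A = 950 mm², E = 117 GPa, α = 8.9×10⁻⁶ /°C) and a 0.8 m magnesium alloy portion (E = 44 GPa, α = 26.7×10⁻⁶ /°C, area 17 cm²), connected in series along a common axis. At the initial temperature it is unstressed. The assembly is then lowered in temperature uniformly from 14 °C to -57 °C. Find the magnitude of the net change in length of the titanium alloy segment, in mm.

|ΔL| ≈ 0.314 mm

Free thermal contraction of the whole bar: Σ αᵢΔT Lᵢ = 8.9×10⁻⁶×71×825 + 26.7×10⁻⁶×71×800 = 2.038 mm.
Since the ends are fixed, an axial force P builds up, equal in every segment, with P · Σ Lᵢ/(AᵢEᵢ) = δ_free.
Σ Lᵢ/(AᵢEᵢ) = 825/(950×117×10³) + 800/(1700×44×10³) = 1.812×10⁻⁵ mm/N.
P = 2.038 / 1.812×10⁻⁵ = 112500 N = 112.5 kN, tensile.
For the titanium alloy segment, free thermal change = 8.9×10⁻⁶×71×825 = 0.5213 mm and elastic change from P = 112500×825/(950×117×10³) = 0.8349 mm; these oppose, so the net change is 0.314 mm (segment lengthens).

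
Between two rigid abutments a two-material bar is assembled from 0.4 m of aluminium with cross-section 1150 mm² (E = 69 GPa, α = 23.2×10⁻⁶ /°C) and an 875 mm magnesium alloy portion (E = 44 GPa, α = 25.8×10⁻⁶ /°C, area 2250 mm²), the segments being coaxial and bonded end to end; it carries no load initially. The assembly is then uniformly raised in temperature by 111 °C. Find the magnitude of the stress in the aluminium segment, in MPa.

σ ≈ 222 MPa (compressive)

If the supports were absent, the total length change would be Σ αᵢΔT Lᵢ = 23.2×10⁻⁶×111×400 + 25.8×10⁻⁶×111×875 = 3.536 mm.
The rigid supports impose zero overall length change; the single axial force P common to all segments must satisfy P Σ Lᵢ/(AᵢEᵢ) = δ_free.
Σ Lᵢ/(AᵢEᵢ) = 400/(1150×69×10³) + 875/(2250×44×10³) = 1.388×10⁻⁵ mm/N.
So P = 3.536 / 1.388×10⁻⁵ = 254.8 kN, compressive.
σ_{aluminium} = P / A = 254800 / 1150 = 221.5 MPa.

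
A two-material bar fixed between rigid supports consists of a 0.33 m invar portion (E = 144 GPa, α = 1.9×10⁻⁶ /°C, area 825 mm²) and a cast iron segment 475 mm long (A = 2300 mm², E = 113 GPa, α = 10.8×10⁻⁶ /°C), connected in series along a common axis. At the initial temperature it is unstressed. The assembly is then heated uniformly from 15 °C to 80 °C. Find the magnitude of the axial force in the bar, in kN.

P ≈ 81.3 kN (compressive)

With the walls removed the bar would change length by δ_free = Σ αᵢΔT Lᵢ = 1.9×10⁻⁶×65×330 + 10.8×10⁻⁶×65×475 = 0.3742 mm.
The rigid supports impose zero overall length change; the single axial force P common to all segments must satisfy P Σ Lᵢ/(AᵢEᵢ) = δ_free.
Σ Lᵢ/(AᵢEᵢ) = 330/(825×144×10³) + 475/(2300×113×10³) = 4.605×10⁻⁶ mm/N.
So P = 0.3742 / 4.605×10⁻⁶ = 81.25 kN, compressive.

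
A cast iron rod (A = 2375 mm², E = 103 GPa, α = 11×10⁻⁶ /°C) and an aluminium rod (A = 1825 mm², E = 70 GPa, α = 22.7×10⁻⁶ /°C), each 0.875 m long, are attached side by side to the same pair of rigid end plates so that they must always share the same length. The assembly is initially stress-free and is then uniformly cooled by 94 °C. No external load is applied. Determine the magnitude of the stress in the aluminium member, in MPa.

The aluminium has the larger α, so on cooling it would change length more than the cast iron if both were free. The rigid plates force a common final length, so the aluminium is put into tension and the cast iron into compression, with equal and opposite forces P (no external load).
Setting the final lengths equal and cancelling L: (α₁ − α₂)ΔT = P/(A₁E₁) + P/(A₂E₂).
|α₁ − α₂|·ΔT = 11.7×10⁻⁶ × 94 = 0.0011.
1/(A₁E₁) + 1/(A₂E₂) = 1/(2375×103×10³) + 1/(1825×70×10³) = 1.192×10⁻⁸ N⁻¹.
So P = 0.0011 / 1.192×10⁻⁸ = 92.3 kN.
σ_{aluminium} = P/A₂ = 92300/1825 = 50.57 MPa, tensile.

σ ≈ 50.6 MPa (tensile)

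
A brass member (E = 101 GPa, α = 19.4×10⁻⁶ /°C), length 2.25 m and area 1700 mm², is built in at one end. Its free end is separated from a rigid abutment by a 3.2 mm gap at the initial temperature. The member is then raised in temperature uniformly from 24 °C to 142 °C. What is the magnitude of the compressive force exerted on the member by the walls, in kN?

Free thermal elongation = αΔT L = 19.4×10⁻⁶ × 118 × 2250 = 5.151 mm.
After closing the 3.2 mm clearance, 5.151 − 3.2 = 1.951 mm of expansion remains to be suppressed by the wall.
Compatibility: PL/(AE) = 1.951 mm, so σ = P/A = E × (1.951/2250) = 87.56 MPa.
Force on the wall = σA = 87.56 × 1700 mm² = 148.9 kN.

P ≈ 149 kN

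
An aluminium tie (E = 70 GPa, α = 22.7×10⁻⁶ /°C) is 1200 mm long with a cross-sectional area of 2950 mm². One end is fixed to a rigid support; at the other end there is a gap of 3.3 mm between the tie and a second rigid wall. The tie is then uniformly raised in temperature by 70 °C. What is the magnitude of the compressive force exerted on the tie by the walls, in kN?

P ≈ 0 kN

Unrestrained expansion: δ_free = αΔT L = 22.7×10⁻⁶ × 70 × 1200 = 1.907 mm.
Since δ_free = 1.91 mm is less than the 3.3 mm gap, the tie never touches the wall. No axial force develops.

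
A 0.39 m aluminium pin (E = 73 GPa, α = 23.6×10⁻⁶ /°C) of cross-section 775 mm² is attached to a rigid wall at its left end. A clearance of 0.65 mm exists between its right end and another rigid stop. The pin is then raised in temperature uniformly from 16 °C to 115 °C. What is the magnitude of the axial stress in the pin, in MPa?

If the wall were absent the pin would grow by αΔT L = 23.6×10⁻⁶ × 99 × 390 = 0.9112 mm.
After closing the 0.65 mm clearance, 0.9112 − 0.65 = 0.2612 mm of expansion remains to be suppressed by the wall.
That suppressed elongation corresponds to σ = E·Δ/L = 73×10³ × 0.2612/390 = 48.89 MPa.

σ ≈ 48.9 MPa (compressive)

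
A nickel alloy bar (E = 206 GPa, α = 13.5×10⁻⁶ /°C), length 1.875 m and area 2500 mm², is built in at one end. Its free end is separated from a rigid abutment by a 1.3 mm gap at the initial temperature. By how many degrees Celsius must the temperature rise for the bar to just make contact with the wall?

The gap closes when αΔT L = 1.3 mm, since the bar is still unstressed at that instant.
ΔT = 1.3 / (13.5×10⁻⁶ × 1875) = 51.36 °C.

ΔT ≈ 51.4 °C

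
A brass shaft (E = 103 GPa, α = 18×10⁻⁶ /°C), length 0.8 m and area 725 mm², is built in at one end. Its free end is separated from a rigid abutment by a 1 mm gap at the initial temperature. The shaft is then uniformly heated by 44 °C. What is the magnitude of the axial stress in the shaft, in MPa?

σ ≈ 0 MPa

If the wall were absent the shaft would grow by αΔT L = 18×10⁻⁶ × 44 × 800 = 0.6336 mm.
This is smaller than the 1 mm clearance, so the shaft expands freely without reaching the stop — the stress is zero.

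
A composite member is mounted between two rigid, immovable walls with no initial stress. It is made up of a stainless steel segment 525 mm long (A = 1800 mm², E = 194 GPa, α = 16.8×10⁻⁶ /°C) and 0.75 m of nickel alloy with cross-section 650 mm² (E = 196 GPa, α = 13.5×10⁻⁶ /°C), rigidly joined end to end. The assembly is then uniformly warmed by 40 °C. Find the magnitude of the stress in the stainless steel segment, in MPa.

If the supports were absent, the total length change would be Σ αᵢΔT Lᵢ = 16.8×10⁻⁶×40×525 + 13.5×10⁻⁶×40×750 = 0.7578 mm.
The walls prevent any net length change, so an axial force P (same in every segment) develops. Compatibility: P · Σ Lᵢ/(AᵢEᵢ) = δ_free.
Σ Lᵢ/(AᵢEᵢ) = 525/(1800×194×10³) + 750/(650×196×10³) = 7.39×10⁻⁶ mm/N.
So P = 0.7578 / 7.39×10⁻⁶ = 102.5 kN, compressive.
σ_{stainless steel} = P / A = 102500 / 1800 = 56.97 MPa.

σ ≈ 57 MPa (compressive)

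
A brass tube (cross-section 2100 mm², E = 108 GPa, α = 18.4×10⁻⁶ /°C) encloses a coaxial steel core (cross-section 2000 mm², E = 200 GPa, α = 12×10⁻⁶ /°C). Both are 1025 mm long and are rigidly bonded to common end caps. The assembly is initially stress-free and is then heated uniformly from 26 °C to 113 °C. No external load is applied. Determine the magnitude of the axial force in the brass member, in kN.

The brass has the larger α, so on heating it would change length more than the steel if both were free. The rigid plates force a common final length, so the brass is put into compression and the steel into tension, with equal and opposite forces P (no external load).
Equating the net (thermal + elastic) strains gives |α₁ − α₂|·ΔT = P·[1/(A₁E₁) + 1/(A₂E₂)].
|α₁ − α₂|·ΔT = 6.4×10⁻⁶ × 87 = 0.0005568.
1/(A₁E₁) + 1/(A₂E₂) = 1/(2100×108×10³) + 1/(2000×200×10³) = 6.909×10⁻⁹ N⁻¹.
P = 0.0005568 / 6.909×10⁻⁹ = 80590 N = 80.59 kN.

P ≈ 80.6 kN (compressive in the brass)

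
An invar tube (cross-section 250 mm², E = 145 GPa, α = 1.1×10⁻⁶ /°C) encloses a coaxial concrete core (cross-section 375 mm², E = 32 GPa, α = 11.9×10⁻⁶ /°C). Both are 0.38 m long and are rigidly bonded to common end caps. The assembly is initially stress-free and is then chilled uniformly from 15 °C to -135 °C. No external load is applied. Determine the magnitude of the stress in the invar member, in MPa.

σ ≈ 58.4 MPa (compressive)

Both members must finish at the same length. With the larger α, the concrete tends to over-contract; the plates restrain it, putting the concrete in tension and the invar in compression. With no external load the two internal forces are equal and opposite, magnitude P.
Setting the final lengths equal and cancelling L: (α₁ − α₂)ΔT = P/(A₁E₁) + P/(A₂E₂).
|α₁ − α₂|·ΔT = 10.8×10⁻⁶ × 150 = 0.00162.
1/(A₁E₁) + 1/(A₂E₂) = 1/(250×145×10³) + 1/(375×32×10³) = 1.109×10⁻⁷ N⁻¹.
P = 0.00162 / 1.109×10⁻⁷ = 14610 N = 14.61 kN.
σ_{invar} = P/A₁ = 14610/250 = 58.42 MPa, compressive.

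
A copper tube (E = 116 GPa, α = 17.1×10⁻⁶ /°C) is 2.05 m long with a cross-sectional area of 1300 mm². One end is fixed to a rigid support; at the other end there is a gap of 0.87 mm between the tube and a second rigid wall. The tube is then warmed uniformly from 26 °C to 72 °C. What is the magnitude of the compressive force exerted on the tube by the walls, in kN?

If the wall were absent the tube would grow by αΔT L = 17.1×10⁻⁶ × 46 × 2050 = 1.613 mm.
The gap closes (δ_free > 0.87 mm) and the wall then resists a further 1.613 − 0.87 = 0.7425 mm of expansion.
That suppressed elongation corresponds to σ = E·Δ/L = 116×10³ × 0.7425/2050 = 42.02 MPa.
Force on the wall = σA = 42.02 × 1300 mm² = 54.62 kN.

P ≈ 54.6 kN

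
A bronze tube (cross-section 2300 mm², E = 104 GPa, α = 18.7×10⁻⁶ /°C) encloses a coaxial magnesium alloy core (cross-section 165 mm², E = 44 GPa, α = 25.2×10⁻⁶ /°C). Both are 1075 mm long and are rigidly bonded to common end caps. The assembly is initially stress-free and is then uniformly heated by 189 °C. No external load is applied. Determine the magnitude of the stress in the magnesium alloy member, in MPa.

σ ≈ 52.5 MPa (compressive)

Both members must finish at the same length. With the larger α, the magnesium alloy tends to over-expand; the plates restrain it, putting the magnesium alloy in compression and the bronze in tension. With no external load the two internal forces are equal and opposite, magnitude P.
Equating the net (thermal + elastic) strains gives |α₁ − α₂|·ΔT = P·[1/(A₁E₁) + 1/(A₂E₂)].
|α₁ − α₂|·ΔT = 6.5×10⁻⁶ × 189 = 0.001228.
1/(A₁E₁) + 1/(A₂E₂) = 1/(2300×104×10³) + 1/(165×44×10³) = 1.419×10⁻⁷ N⁻¹.
P = 0.001228 / 1.419×10⁻⁷ = 8656 N = 8.656 kN.
σ_{magnesium alloy} = P/A₂ = 8656/165 = 52.46 MPa, compressive.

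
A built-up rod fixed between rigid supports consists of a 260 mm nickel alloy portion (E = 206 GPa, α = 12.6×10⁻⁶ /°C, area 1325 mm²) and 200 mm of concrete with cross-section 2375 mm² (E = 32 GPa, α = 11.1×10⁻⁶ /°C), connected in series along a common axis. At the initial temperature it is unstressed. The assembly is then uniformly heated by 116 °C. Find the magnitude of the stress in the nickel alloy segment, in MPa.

If the supports were absent, the total length change would be Σ αᵢΔT Lᵢ = 12.6×10⁻⁶×116×260 + 11.1×10⁻⁶×116×200 = 0.6375 mm.
The walls prevent any net length change, so an axial force P (same in every segment) develops. Compatibility: P · Σ Lᵢ/(AᵢEᵢ) = δ_free.
Σ Lᵢ/(AᵢEᵢ) = 260/(1325×206×10³) + 200/(2375×32×10³) = 3.584×10⁻⁶ mm/N.
P = 0.6375 / 3.584×10⁻⁶ = 177900 N = 177.9 kN, compressive.
σ_{nickel alloy} = P / A = 177900 / 1325 = 134.2 MPa.

σ ≈ 134 MPa (compressive)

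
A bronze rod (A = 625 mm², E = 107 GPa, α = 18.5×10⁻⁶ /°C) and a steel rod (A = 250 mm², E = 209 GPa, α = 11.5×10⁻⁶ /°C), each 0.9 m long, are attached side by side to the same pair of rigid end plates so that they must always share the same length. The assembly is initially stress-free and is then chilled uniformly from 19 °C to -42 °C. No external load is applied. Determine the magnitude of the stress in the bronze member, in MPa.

Equilibrium of a rigid end plate with no external load gives equal and opposite internal forces ±P in the two members. Since α_{bronze} > α_{steel}, cooling drives the bronze into tension and the steel into compression.
Compatibility of the two members (thermal + elastic change equal): (α₁ − α₂)ΔT = P·[1/(A₁E₁) + 1/(A₂E₂)].
|α₁ − α₂|·ΔT = 7×10⁻⁶ × 61 = 0.000427.
1/(A₁E₁) + 1/(A₂E₂) = 1/(625×107×10³) + 1/(250×209×10³) = 3.409×10⁻⁸ N⁻¹.
So P = 0.000427 / 3.409×10⁻⁸ = 12.52 kN.
σ_{bronze} = P/A₁ = 12520/625 = 20.04 MPa, tensile.

σ ≈ 20 MPa (tensile)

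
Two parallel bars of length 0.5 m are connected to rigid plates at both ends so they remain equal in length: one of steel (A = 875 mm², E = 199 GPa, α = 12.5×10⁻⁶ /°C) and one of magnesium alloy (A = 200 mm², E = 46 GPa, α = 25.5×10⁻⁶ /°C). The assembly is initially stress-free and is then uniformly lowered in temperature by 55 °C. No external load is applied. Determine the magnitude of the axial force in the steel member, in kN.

The magnesium alloy has the larger α, so on cooling it would change length more than the steel if both were free. The rigid plates force a common final length, so the magnesium alloy is put into tension and the steel into compression, with equal and opposite forces P (no external load).
Setting the final lengths equal and cancelling L: (α₁ − α₂)ΔT = P/(A₁E₁) + P/(A₂E₂).
|α₁ − α₂|·ΔT = 13×10⁻⁶ × 55 = 0.000715.
1/(A₁E₁) + 1/(A₂E₂) = 1/(875×199×10³) + 1/(200×46×10³) = 1.144×10⁻⁷ N⁻¹.
So P = 0.000715 / 1.144×10⁻⁷ = 6.248 kN.

P ≈ 6.25 kN (compressive in the steel)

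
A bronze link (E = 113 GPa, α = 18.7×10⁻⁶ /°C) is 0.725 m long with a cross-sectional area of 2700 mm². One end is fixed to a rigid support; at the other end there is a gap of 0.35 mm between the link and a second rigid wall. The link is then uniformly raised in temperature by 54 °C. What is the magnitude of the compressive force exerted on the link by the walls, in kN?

Free thermal elongation = αΔT L = 18.7×10⁻⁶ × 54 × 725 = 0.7321 mm.
This exceeds the 0.35 mm gap, so the wall pushes back. The portion of expansion that must be recovered elastically is δ_free − gap = 0.7321 − 0.35 = 0.3821 mm.
Compatibility: PL/(AE) = 0.3821 mm, so σ = P/A = E × (0.3821/725) = 59.56 MPa.
P = σA = 59.56 × 2700 = 160.8 kN.

P ≈ 161 kN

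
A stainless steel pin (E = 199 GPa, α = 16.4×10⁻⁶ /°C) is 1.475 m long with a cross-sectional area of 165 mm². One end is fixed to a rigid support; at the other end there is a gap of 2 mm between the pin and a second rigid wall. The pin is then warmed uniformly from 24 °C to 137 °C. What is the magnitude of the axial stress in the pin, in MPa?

Unrestrained expansion: δ_free = αΔT L = 16.4×10⁻⁶ × 113 × 1475 = 2.733 mm.
The gap closes (δ_free > 2 mm) and the wall then resists a further 2.733 − 2 = 0.7335 mm of expansion.
So σ = E(δ_free − g)/L = 199×10³ × 0.7335/1475 = 98.96 MPa.

σ ≈ 99 MPa (compressive)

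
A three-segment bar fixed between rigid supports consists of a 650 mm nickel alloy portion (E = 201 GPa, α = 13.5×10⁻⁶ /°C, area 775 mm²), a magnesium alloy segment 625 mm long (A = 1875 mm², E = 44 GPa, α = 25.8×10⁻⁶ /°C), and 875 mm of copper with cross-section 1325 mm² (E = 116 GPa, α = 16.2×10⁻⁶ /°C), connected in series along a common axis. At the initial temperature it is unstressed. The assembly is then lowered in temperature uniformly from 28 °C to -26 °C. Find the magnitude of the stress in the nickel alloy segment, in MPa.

σ ≈ 156 MPa (tensile)

With the walls removed the bar would change length by δ_free = Σ αᵢΔT Lᵢ = 13.5×10⁻⁶×54×650 + 25.8×10⁻⁶×54×625 + 16.2×10⁻⁶×54×875 = 2.11 mm.
The rigid supports impose zero overall length change; the single axial force P common to all segments must satisfy P Σ Lᵢ/(AᵢEᵢ) = δ_free.
The series flexibility is Σ Lᵢ/(AᵢEᵢ) = 650/(775×201×10³) + 625/(1875×44×10³) + 875/(1325×116×10³) = 1.744×10⁻⁵ mm/N.
So P = 2.11 / 1.744×10⁻⁵ = 121 kN, tensile.
σ_{nickel alloy} = P / A = 121000 / 775 = 156.1 MPa.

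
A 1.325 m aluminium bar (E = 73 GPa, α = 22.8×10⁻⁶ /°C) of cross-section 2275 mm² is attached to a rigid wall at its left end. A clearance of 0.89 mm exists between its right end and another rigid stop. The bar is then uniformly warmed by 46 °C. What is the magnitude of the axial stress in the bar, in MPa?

Unrestrained expansion: δ_free = αΔT L = 22.8×10⁻⁶ × 46 × 1325 = 1.39 mm.
The gap closes (δ_free > 0.89 mm) and the wall then resists a further 1.39 − 0.89 = 0.4997 mm of expansion.
That suppressed elongation corresponds to σ = E·Δ/L = 73×10³ × 0.4997/1325 = 27.53 MPa.

σ ≈ 27.5 MPa (compressive)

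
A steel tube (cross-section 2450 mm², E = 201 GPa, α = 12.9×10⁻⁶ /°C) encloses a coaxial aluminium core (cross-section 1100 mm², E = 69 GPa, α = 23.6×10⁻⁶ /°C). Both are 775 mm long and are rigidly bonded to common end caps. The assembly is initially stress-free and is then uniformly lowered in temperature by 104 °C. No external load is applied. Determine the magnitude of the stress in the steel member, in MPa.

σ ≈ 29.9 MPa (compressive)

Equilibrium of a rigid end plate with no external load gives equal and opposite internal forces ±P in the two members. Since α_{aluminium} > α_{steel}, cooling drives the aluminium into tension and the steel into compression.
Setting the final lengths equal and cancelling L: (α₁ − α₂)ΔT = P/(A₁E₁) + P/(A₂E₂).
|α₁ − α₂|·ΔT = 10.7×10⁻⁶ × 104 = 0.001113.
1/(A₁E₁) + 1/(A₂E₂) = 1/(2450×201×10³) + 1/(1100×69×10³) = 1.521×10⁻⁸ N⁻¹.
P = 0.001113 / 1.521×10⁻⁸ = 73180 N = 73.18 kN.
σ_{steel} = P/A₁ = 73180/2450 = 29.87 MPa, compressive.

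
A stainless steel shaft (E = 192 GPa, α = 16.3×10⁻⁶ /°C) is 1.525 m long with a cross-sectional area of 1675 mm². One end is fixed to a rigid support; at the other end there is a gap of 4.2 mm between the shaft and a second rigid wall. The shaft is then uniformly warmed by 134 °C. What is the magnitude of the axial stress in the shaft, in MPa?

σ ≈ 0 MPa

Unrestrained expansion: δ_free = αΔT L = 16.3×10⁻⁶ × 134 × 1525 = 3.331 mm.
Since δ_free = 3.33 mm is less than the 4.2 mm gap, the shaft never touches the wall. No axial force develops.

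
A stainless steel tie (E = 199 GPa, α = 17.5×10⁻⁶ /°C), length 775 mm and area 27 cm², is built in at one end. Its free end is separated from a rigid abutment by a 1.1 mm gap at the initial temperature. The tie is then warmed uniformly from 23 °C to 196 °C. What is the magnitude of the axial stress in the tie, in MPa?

σ ≈ 320 MPa (compressive)

Free thermal elongation = αΔT L = 17.5×10⁻⁶ × 173 × 775 = 2.346 mm.
The gap closes (δ_free > 1.1 mm) and the wall then resists a further 2.346 − 1.1 = 1.246 mm of expansion.
That suppressed elongation corresponds to σ = E·Δ/L = 199×10³ × 1.246/775 = 320 MPa.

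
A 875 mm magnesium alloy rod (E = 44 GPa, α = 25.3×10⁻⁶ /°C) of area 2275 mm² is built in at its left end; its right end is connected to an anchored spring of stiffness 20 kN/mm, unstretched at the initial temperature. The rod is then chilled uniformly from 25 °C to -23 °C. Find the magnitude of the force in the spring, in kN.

Free thermal contraction: δ_free = αΔT L = 25.3×10⁻⁶ × 48 × 875 = 1.063 mm.
Let P be the tensile force in the spring. The rod extends elastically by PL/(AE) and the spring stretches by P/k; together these equal δ_free.
P [ L/(AE) + 1/k ] = δ_free → P [ 875/(2275×44×10³) + 1/(20×10³) ] = 1.063.
P = 1.063 / 5.874×10⁻⁵ = 18090 N.

P ≈ 18.1 kN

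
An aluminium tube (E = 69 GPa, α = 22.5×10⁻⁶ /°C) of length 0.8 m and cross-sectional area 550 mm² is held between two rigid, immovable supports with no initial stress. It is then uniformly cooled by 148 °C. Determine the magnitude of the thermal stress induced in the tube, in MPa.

With length fixed, the mechanical strain must cancel the thermal strain αΔT = 22.5×10⁻⁶ × 148 = 3330×10⁻⁶.
σ = EαΔT = 69×10³ × 22.5×10⁻⁶ × 148 = 229.8 MPa (tensile; the tube is trying to contract).

σ ≈ 230 MPa (tensile)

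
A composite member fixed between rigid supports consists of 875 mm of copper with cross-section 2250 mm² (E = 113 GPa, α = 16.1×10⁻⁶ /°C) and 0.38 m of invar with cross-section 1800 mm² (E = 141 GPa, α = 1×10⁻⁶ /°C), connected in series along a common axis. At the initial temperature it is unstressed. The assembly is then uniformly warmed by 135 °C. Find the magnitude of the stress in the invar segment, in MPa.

σ ≈ 220 MPa (compressive)

If the supports were absent, the total length change would be Σ αᵢΔT Lᵢ = 16.1×10⁻⁶×135×875 + 1×10⁻⁶×135×380 = 1.953 mm.
The walls prevent any net length change, so an axial force P (same in every segment) develops. Compatibility: P · Σ Lᵢ/(AᵢEᵢ) = δ_free.
The series flexibility is Σ Lᵢ/(AᵢEᵢ) = 875/(2250×113×10³) + 380/(1800×141×10³) = 4.939×10⁻⁶ mm/N.
P = 1.953 / 4.939×10⁻⁶ = 395500 N = 395.5 kN, compressive.
σ_{invar} = P / A = 395500 / 1800 = 219.7 MPa.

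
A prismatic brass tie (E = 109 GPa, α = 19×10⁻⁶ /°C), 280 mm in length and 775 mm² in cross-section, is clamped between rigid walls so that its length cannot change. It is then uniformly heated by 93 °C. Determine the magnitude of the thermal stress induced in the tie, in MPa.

Because both ends are immovable the net strain is zero, and the suppressed thermal strain is αΔT = 19×10⁻⁶ × 93 = 1767×10⁻⁶.
σ = EαΔT = 109×10³ × 19×10⁻⁶ × 93 = 192.6 MPa (compressive; the tie is trying to expand).

σ ≈ 193 MPa (compressive)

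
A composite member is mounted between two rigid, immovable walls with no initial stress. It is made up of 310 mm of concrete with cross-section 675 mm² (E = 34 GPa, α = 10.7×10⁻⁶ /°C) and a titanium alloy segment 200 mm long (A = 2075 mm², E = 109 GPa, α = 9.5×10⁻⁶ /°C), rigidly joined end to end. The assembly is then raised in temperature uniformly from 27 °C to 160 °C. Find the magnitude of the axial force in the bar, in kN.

P ≈ 48.2 kN (compressive)

Free thermal expansion of the whole bar: Σ αᵢΔT Lᵢ = 10.7×10⁻⁶×133×310 + 9.5×10⁻⁶×133×200 = 0.6939 mm.
Since the ends are fixed, an axial force P builds up, equal in every segment, with P · Σ Lᵢ/(AᵢEᵢ) = δ_free.
The series flexibility is Σ Lᵢ/(AᵢEᵢ) = 310/(675×34×10³) + 200/(2075×109×10³) = 1.439×10⁻⁵ mm/N.
So P = 0.6939 / 1.439×10⁻⁵ = 48.21 kN, compressive.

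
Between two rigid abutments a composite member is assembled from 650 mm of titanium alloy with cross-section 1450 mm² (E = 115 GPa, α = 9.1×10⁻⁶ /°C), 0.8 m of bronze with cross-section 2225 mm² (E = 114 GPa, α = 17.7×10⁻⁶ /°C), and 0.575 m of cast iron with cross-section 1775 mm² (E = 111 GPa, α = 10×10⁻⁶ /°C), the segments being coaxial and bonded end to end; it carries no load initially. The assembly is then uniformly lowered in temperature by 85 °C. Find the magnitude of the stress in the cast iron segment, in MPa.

With the walls removed the bar would change length by δ_free = Σ αᵢΔT Lᵢ = 9.1×10⁻⁶×85×650 + 17.7×10⁻⁶×85×800 + 10×10⁻⁶×85×575 = 2.195 mm.
The walls prevent any net length change, so an axial force P (same in every segment) develops. Compatibility: P · Σ Lᵢ/(AᵢEᵢ) = δ_free.
Σ Lᵢ/(AᵢEᵢ) = 650/(1450×115×10³) + 800/(2225×114×10³) + 575/(1775×111×10³) = 9.97×10⁻⁶ mm/N.
P = 2.195 / 9.97×10⁻⁶ = 220200 N = 220.2 kN, tensile.
σ_{cast iron} = P / A = 220200 / 1775 = 124 MPa.

σ ≈ 124 MPa (tensile)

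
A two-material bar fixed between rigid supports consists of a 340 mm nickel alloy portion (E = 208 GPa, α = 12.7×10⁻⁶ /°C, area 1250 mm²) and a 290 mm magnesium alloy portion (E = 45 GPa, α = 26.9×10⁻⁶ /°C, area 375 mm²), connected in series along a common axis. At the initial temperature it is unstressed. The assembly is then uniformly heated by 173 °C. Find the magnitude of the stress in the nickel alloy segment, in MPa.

With the walls removed the bar would change length by δ_free = Σ αᵢΔT Lᵢ = 12.7×10⁻⁶×173×340 + 26.9×10⁻⁶×173×290 = 2.097 mm.
The rigid supports impose zero overall length change; the single axial force P common to all segments must satisfy P Σ Lᵢ/(AᵢEᵢ) = δ_free.
Σ Lᵢ/(AᵢEᵢ) = 340/(1250×208×10³) + 290/(375×45×10³) = 1.849×10⁻⁵ mm/N.
P = 2.097 / 1.849×10⁻⁵ = 113400 N = 113.4 kN, compressive.
σ_{nickel alloy} = P / A = 113400 / 1250 = 90.7 MPa.

σ ≈ 90.7 MPa (compressive)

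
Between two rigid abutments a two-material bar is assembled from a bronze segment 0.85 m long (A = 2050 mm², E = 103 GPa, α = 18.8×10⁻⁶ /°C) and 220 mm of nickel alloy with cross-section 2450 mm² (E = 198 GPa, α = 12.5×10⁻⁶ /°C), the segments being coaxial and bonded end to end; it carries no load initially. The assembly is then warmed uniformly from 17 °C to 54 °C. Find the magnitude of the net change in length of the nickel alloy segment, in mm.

Free thermal expansion of the whole bar: Σ αᵢΔT Lᵢ = 18.8×10⁻⁶×37×850 + 12.5×10⁻⁶×37×220 = 0.693 mm.
The walls prevent any net length change, so an axial force P (same in every segment) develops. Compatibility: P · Σ Lᵢ/(AᵢEᵢ) = δ_free.
The series flexibility is Σ Lᵢ/(AᵢEᵢ) = 850/(2050×103×10³) + 220/(2450×198×10³) = 4.479×10⁻⁶ mm/N.
Hence P = δ_free / Σ(L/AE) = 0.693/4.479×10⁻⁶ = 154.7 kN (compressive).
For the nickel alloy segment, free thermal change = 12.5×10⁻⁶×37×220 = 0.1017 mm and elastic change from P = 154700×220/(2450×198×10³) = 0.07017 mm; these oppose, so the net change is 0.0316 mm (segment lengthens).

|ΔL| ≈ 0.0316 mm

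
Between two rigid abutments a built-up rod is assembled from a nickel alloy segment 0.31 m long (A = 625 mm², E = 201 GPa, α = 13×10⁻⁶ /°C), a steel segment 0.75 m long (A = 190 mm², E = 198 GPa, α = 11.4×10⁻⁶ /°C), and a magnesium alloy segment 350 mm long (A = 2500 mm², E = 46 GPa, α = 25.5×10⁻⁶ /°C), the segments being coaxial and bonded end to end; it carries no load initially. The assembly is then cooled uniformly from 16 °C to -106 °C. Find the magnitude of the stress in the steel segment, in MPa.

σ ≈ 543 MPa (tensile)

If the supports were absent, the total length change would be Σ αᵢΔT Lᵢ = 13×10⁻⁶×122×310 + 11.4×10⁻⁶×122×750 + 25.5×10⁻⁶×122×350 = 2.624 mm.
Since the ends are fixed, an axial force P builds up, equal in every segment, with P · Σ Lᵢ/(AᵢEᵢ) = δ_free.
Σ Lᵢ/(AᵢEᵢ) = 310/(625×201×10³) + 750/(190×198×10³) + 350/(2500×46×10³) = 2.545×10⁻⁵ mm/N.
So P = 2.624 / 2.545×10⁻⁵ = 103.1 kN, tensile.
σ_{steel} = P / A = 103100 / 190 = 542.6 MPa.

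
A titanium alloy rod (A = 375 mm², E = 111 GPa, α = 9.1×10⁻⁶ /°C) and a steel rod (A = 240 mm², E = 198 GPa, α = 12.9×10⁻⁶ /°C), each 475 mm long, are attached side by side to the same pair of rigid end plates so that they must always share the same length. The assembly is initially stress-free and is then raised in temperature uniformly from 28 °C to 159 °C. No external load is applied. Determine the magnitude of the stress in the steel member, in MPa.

Both members must finish at the same length. With the larger α, the steel tends to over-expand; the plates restrain it, putting the steel in compression and the titanium alloy in tension. With no external load the two internal forces are equal and opposite, magnitude P.
Compatibility of the two members (thermal + elastic change equal): (α₁ − α₂)ΔT = P·[1/(A₁E₁) + 1/(A₂E₂)].
|α₁ − α₂|·ΔT = 3.8×10⁻⁶ × 131 = 0.0004978.
1/(A₁E₁) + 1/(A₂E₂) = 1/(375×111×10³) + 1/(240×198×10³) = 4.507×10⁻⁸ N⁻¹.
P = 0.0004978 / 4.507×10⁻⁸ = 11050 N = 11.05 kN.
σ_{steel} = P/A₂ = 11050/240 = 46.02 MPa, compressive.

σ ≈ 46 MPa (compressive)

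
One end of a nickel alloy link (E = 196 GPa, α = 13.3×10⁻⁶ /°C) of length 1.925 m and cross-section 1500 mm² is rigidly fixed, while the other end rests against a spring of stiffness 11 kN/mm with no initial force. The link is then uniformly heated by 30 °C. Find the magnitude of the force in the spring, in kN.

If the spring were absent the link would lengthen by αΔT L = 13.3×10⁻⁶ × 30 × 1925 = 0.7681 mm.
With a force P in the spring, the elastic change of the link is PL/(AE) and that of the spring is P/k; compatibility requires their sum to equal δ_free.
P [ L/(AE) + 1/k ] = δ_free → P [ 1925/(1500×196×10³) + 1/(11×10³) ] = 0.7681.
P = 0.7681 / 9.746×10⁻⁵ = 7881 N.

P ≈ 7.88 kN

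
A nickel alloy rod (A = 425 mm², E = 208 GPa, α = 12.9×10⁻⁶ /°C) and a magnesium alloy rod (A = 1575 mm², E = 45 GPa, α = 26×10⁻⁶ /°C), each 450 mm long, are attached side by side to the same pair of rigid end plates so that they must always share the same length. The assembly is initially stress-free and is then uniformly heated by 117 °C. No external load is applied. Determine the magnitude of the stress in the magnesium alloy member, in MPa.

σ ≈ 38.3 MPa (compressive)

Equilibrium of a rigid end plate with no external load gives equal and opposite internal forces ±P in the two members. Since α_{magnesium alloy} > α_{nickel alloy}, heating drives the magnesium alloy into compression and the nickel alloy into tension.
Equating the net (thermal + elastic) strains gives |α₁ − α₂|·ΔT = P·[1/(A₁E₁) + 1/(A₂E₂)].
|α₁ − α₂|·ΔT = 13.1×10⁻⁶ × 117 = 0.001533.
1/(A₁E₁) + 1/(A₂E₂) = 1/(425×208×10³) + 1/(1575×45×10³) = 2.542×10⁻⁸ N⁻¹.
P = 0.001533 / 2.542×10⁻⁸ = 60290 N = 60.29 kN.
σ_{magnesium alloy} = P/A₂ = 60290/1575 = 38.28 MPa, compressive.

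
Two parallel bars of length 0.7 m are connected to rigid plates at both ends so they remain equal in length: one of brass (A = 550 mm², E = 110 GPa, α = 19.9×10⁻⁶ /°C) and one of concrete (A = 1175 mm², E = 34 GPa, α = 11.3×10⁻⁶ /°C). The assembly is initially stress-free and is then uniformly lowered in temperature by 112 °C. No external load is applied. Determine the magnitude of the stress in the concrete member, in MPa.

σ ≈ 19.7 MPa (compressive)

The brass has the larger α, so on cooling it would change length more than the concrete if both were free. The rigid plates force a common final length, so the brass is put into tension and the concrete into compression, with equal and opposite forces P (no external load).
Equating the net (thermal + elastic) strains gives |α₁ − α₂|·ΔT = P·[1/(A₁E₁) + 1/(A₂E₂)].
|α₁ − α₂|·ΔT = 8.6×10⁻⁶ × 112 = 0.0009632.
1/(A₁E₁) + 1/(A₂E₂) = 1/(550×110×10³) + 1/(1175×34×10³) = 4.156×10⁻⁸ N⁻¹.
So P = 0.0009632 / 4.156×10⁻⁸ = 23.18 kN.
σ_{concrete} = P/A₂ = 23180/1175 = 19.72 MPa, compressive.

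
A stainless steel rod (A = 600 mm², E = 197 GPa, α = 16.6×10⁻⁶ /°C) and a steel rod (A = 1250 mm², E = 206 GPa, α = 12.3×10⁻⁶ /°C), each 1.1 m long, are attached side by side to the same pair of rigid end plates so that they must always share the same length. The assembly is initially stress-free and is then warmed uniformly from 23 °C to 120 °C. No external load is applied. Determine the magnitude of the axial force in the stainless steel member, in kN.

The stainless steel has the larger α, so on heating it would change length more than the steel if both were free. The rigid plates force a common final length, so the stainless steel is put into compression and the steel into tension, with equal and opposite forces P (no external load).
Setting the final lengths equal and cancelling L: (α₁ − α₂)ΔT = P/(A₁E₁) + P/(A₂E₂).
|α₁ − α₂|·ΔT = 4.3×10⁻⁶ × 97 = 0.0004171.
1/(A₁E₁) + 1/(A₂E₂) = 1/(600×197×10³) + 1/(1250×206×10³) = 1.234×10⁻⁸ N⁻¹.
So P = 0.0004171 / 1.234×10⁻⁸ = 33.79 kN.

P ≈ 33.8 kN (compressive in the stainless steel)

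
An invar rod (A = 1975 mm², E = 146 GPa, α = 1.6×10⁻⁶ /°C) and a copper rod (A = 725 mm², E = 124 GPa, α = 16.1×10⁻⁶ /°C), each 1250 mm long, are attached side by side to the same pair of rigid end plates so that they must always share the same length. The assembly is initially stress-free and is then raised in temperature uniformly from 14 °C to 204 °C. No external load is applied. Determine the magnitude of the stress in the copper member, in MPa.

Equilibrium of a rigid end plate with no external load gives equal and opposite internal forces ±P in the two members. Since α_{copper} > α_{invar}, heating drives the copper into compression and the invar into tension.
Compatibility of the two members (thermal + elastic change equal): (α₁ − α₂)ΔT = P·[1/(A₁E₁) + 1/(A₂E₂)].
|α₁ − α₂|·ΔT = 14.5×10⁻⁶ × 190 = 0.002755.
1/(A₁E₁) + 1/(A₂E₂) = 1/(1975×146×10³) + 1/(725×124×10³) = 1.459×10⁻⁸ N⁻¹.
So P = 0.002755 / 1.459×10⁻⁸ = 188.8 kN.
σ_{copper} = P/A₂ = 188800/725 = 260.4 MPa, compressive.

σ ≈ 260 MPa (compressive)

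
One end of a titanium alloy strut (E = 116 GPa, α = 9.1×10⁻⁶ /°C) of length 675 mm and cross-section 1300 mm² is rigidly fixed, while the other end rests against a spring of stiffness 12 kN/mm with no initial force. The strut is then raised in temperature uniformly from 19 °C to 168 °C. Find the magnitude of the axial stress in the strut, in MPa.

σ ≈ 8.02 MPa (compressive)

If the spring were absent the strut would lengthen by αΔT L = 9.1×10⁻⁶ × 149 × 675 = 0.9152 mm.
Let P be the compressive force at the spring. The strut shortens elastically by PL/(AE) and the spring compresses by P/k; together these equal δ_free.
P [ L/(AE) + 1/k ] = δ_free → P [ 675/(1300×116×10³) + 1/(12×10³) ] = 0.9152.
P = 0.9152 / 8.781×10⁻⁵ = 10420 N.
σ = P/A = 10420/1300 = 8.018 MPa.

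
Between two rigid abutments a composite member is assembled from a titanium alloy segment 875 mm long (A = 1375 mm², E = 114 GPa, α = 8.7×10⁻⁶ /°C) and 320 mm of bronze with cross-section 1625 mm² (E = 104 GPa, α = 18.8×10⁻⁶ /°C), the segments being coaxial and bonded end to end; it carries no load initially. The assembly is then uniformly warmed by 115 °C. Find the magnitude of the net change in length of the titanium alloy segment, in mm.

With the walls removed the bar would change length by δ_free = Σ αᵢΔT Lᵢ = 8.7×10⁻⁶×115×875 + 18.8×10⁻⁶×115×320 = 1.567 mm.
The rigid supports impose zero overall length change; the single axial force P common to all segments must satisfy P Σ Lᵢ/(AᵢEᵢ) = δ_free.
The series flexibility is Σ Lᵢ/(AᵢEᵢ) = 875/(1375×114×10³) + 320/(1625×104×10³) = 7.476×10⁻⁶ mm/N.
So P = 1.567 / 7.476×10⁻⁶ = 209.7 kN, compressive.
For the titanium alloy segment, free thermal change = 8.7×10⁻⁶×115×875 = 0.8754 mm and elastic change from P = 209700×875/(1375×114×10³) = 1.17 mm; these oppose, so the net change is 0.295 mm (segment shortens).

|ΔL| ≈ 0.295 mm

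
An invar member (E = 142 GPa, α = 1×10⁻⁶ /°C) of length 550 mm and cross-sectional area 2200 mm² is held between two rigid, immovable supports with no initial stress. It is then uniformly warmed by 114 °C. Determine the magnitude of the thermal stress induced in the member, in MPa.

σ ≈ 16.2 MPa (compressive)

With length fixed, the mechanical strain must cancel the thermal strain αΔT = 1×10⁻⁶ × 114 = 114×10⁻⁶.
Hence σ = E·αΔT = 142×10³ × 114×10⁻⁶ = 16.19 MPa, compressive.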